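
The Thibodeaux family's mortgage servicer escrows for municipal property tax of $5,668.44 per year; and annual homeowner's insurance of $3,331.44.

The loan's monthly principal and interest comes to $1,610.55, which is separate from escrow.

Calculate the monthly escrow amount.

$749.99

Municipal property tax — $5,668.44 annually
Homeowner's insurance — $3,331.44 annually
Annual escrow total = $8,999.88
Per month = $8,999.88 ÷ 12 = $749.99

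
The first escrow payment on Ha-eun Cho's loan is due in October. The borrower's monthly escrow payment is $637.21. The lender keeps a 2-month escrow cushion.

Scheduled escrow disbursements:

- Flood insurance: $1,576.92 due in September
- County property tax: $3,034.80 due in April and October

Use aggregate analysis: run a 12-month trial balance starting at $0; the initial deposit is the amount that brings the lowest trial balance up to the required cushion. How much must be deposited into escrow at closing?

Cushion = 2 × $637.21 = $1,274.42
Trial balance (start $0, +$637.21 each month, − disbursements):
  Oct: +$637.21 − $3,034.80 → -$2,397.59
  Nov: +$637.21 → -$1,760.38
  Dec: +$637.21 → -$1,123.17
  Jan: +$637.21 → -$485.96
  Feb: +$637.21 → $151.25
  Mar: +$637.21 → $788.46
  Apr: +$637.21 − $3,034.80 → -$1,609.13
  May: +$637.21 → -$971.92
  Jun: +$637.21 → -$334.71
  Jul: +$637.21 → $302.50
  Aug: +$637.21 → $939.71
  Sep: +$637.21 − $1,576.92 → $0.00
Lowest trial balance = -$2,397.59 (Oct)
Initial deposit = cushion − low point = $1,274.42 − (-$2,397.59) = $3,672.01

$3,672.01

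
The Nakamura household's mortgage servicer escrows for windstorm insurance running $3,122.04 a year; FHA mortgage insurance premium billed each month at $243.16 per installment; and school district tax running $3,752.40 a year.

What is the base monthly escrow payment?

Windstorm insurance — $3,122.04
FHA mortgage insurance premium — $243.16 × 12 = $2,917.92
School district tax — $3,752.40
Total annual escrow = $9,792.36
Per month = $9,792.36 / 12 = $816.03

$816.03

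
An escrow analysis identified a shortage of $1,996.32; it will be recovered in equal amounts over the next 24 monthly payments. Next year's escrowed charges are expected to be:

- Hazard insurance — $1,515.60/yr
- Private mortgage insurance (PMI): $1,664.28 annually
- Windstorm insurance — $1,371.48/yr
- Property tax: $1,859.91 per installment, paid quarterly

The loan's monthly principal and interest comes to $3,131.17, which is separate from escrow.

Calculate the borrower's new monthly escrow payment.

$1,082.43

Hazard insurance — $1,515.60 annually
Private mortgage insurance (PMI) — $1,664.28 annually
Windstorm insurance — $1,371.48 annually
Property tax — $1,859.91 × 4 = $7,439.64 annually
Yearly total = $1,515.60 + $1,664.28 + $1,371.48 + $7,439.64 = $11,991.00
Per month = $11,991.00 / 12 = $999.25
Monthly shortage recovery: $1,996.32 / 24 = $83.18
New monthly escrow = $999.25 + $83.18 = $1,082.43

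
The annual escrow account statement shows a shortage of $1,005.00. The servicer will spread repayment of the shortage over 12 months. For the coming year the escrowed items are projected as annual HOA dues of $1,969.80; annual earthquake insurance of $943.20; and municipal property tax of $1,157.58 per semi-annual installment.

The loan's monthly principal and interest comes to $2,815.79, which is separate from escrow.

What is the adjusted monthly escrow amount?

HOA dues = $1,969.80 per year
Earthquake insurance = $943.20 per year
Municipal property tax = $1,157.58 × 2 = $2,315.16 per year
Total annual escrow = $5,228.16
Monthly = $5,228.16 / 12 = $435.68
Monthly shortage recovery: $1,005.00 ÷ 12 = $83.75
Adjusted monthly = $435.68 + $83.75 = $519.43

$519.43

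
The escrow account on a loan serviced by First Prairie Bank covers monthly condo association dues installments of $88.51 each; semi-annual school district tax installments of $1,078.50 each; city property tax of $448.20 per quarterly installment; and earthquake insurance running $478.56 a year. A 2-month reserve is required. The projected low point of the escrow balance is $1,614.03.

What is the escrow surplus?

Condo association dues = $88.51 × 12 = $1,062.12/yr
School district tax = $1,078.50 × 2 = $2,157.00/yr
City property tax = $448.20 × 4 = $1,792.80/yr
Earthquake insurance = $478.56/yr
Total per year = $1,062.12 + $2,157.00 + $1,792.80 + $478.56 = $5,490.48
Monthly escrow = $5,490.48 / 12 = $457.54
Cushion = 2 × $457.54 = $915.08
Excess over cushion: $1,614.03 − $915.08 = $698.95

$698.95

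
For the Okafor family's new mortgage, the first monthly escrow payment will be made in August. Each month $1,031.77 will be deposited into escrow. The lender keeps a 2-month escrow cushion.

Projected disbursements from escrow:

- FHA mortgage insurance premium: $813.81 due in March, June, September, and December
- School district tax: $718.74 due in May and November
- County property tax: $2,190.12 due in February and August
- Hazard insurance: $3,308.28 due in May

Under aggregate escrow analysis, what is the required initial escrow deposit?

Cushion = 2 × $1,031.77 = $2,063.54
Trial balance (start $0, +$1,031.77 each month, − disbursements):
  Aug: +$1,031.77 − $2,190.12 → -$1,158.35
  Sep: +$1,031.77 − $813.81 → -$940.39
  Oct: +$1,031.77 → $91.38
  Nov: +$1,031.77 − $718.74 → $404.41
  Dec: +$1,031.77 − $813.81 → $622.37
  Jan: +$1,031.77 → $1,654.14
  Feb: +$1,031.77 − $2,190.12 → $495.79
  Mar: +$1,031.77 − $813.81 → $713.75
  Apr: +$1,031.77 → $1,745.52
  May: +$1,031.77 − $4,027.02 → -$1,249.73
  Jun: +$1,031.77 − $813.81 → -$1,031.77
  Jul: +$1,031.77 → $0.00
Lowest trial balance = -$1,249.73 (May)
Initial deposit = cushion − low point = $2,063.54 − (-$1,249.73) = $3,313.27

$3,313.27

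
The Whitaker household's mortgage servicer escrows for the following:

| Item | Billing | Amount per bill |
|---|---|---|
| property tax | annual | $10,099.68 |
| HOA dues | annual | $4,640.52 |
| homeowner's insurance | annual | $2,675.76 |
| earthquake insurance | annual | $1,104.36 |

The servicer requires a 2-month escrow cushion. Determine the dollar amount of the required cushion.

$3,086.72

Property tax: $10,099.68 annually
HOA dues: $4,640.52 annually
Homeowner's insurance: $2,675.76 annually
Earthquake insurance: $1,104.36 annually
Combined annual = $10,099.68 + $4,640.52 + $2,675.76 + $1,104.36 = $18,520.32
Base monthly escrow = $18,520.32 ÷ 12 = $1,543.36
Cushion = 2 × $1,543.36 = $3,086.72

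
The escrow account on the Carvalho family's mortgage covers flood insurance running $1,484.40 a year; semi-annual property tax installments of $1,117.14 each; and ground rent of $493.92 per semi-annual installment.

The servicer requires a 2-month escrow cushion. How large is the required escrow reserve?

Flood insurance: $1,484.40/yr
Property tax: $1,117.14 × 2 = $2,234.28/yr
Ground rent: $493.92 × 2 = $987.84/yr
Total per year = $4,706.52
Base monthly escrow = $4,706.52 ÷ 12 = $392.21
Cushion = 2 × $392.21 = $784.42

$784.42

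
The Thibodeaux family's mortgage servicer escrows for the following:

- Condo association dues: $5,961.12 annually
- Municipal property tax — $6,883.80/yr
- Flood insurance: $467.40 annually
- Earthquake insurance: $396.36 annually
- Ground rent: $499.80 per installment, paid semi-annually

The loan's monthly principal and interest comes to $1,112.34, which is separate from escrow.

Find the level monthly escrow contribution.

$1,225.69

Condo association dues — $5,961.12/yr
Municipal property tax — $6,883.80/yr
Flood insurance — $467.40/yr
Earthquake insurance — $396.36/yr
Ground rent — $499.80 × 2 = $999.60/yr
Yearly total = $5,961.12 + $6,883.80 + $467.40 + $396.36 + $999.60 = $14,708.28
Per month = $14,708.28 / 12 = $1,225.69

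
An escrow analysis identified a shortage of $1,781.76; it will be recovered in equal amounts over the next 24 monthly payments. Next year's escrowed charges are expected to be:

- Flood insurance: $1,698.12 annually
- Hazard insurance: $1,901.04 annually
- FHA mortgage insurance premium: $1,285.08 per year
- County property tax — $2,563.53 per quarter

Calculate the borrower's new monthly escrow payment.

Flood insurance: $1,698.12 annually
Hazard insurance: $1,901.04 annually
FHA mortgage insurance premium: $1,285.08 annually
County property tax: $2,563.53 × 4 = $10,254.12 annually
Total per year = $1,698.12 + $1,901.04 + $1,285.08 + $10,254.12 = $15,138.36
Monthly escrow = $15,138.36 / 12 = $1,261.53
Shortage spread = $1,781.76 ÷ 24 = $74.24/mo
Adjusted monthly = $1,261.53 + $74.24 = $1,335.77

$1,335.77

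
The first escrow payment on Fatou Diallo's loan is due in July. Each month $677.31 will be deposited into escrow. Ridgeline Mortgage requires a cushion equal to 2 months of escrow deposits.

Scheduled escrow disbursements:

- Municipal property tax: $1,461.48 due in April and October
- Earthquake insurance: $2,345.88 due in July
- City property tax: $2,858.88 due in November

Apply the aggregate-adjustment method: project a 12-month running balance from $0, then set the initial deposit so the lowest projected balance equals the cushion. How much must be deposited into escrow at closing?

$4,634.31

Cushion = 2 × $677.31 = $1,354.62
Trial balance (start $0, +$677.31 each month, − disbursements):
  Jul: +$677.31 − $2,345.88 → -$1,668.57
  Aug: +$677.31 → -$991.26
  Sep: +$677.31 → -$313.95
  Oct: +$677.31 − $1,461.48 → -$1,098.12
  Nov: +$677.31 − $2,858.88 → -$3,279.69
  Dec: +$677.31 → -$2,602.38
  Jan: +$677.31 → -$1,925.07
  Feb: +$677.31 → -$1,247.76
  Mar: +$677.31 → -$570.45
  Apr: +$677.31 − $1,461.48 → -$1,354.62
  May: +$677.31 → -$677.31
  Jun: +$677.31 → $0.00
Lowest trial balance = -$3,279.69 (Nov)
Initial deposit = cushion − low point = $1,354.62 − (-$3,279.69) = $4,634.31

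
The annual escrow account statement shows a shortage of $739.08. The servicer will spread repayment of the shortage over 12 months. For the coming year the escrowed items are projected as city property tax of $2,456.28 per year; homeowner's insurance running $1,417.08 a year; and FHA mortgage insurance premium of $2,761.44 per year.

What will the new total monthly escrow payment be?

$614.49

City property tax — $2,456.28 annually
Homeowner's insurance — $1,417.08 annually
FHA mortgage insurance premium — $2,761.44 annually
Annual escrow total = $6,634.80
Monthly escrow = $6,634.80 / 12 = $552.90
Shortage spread = $739.08 / 12 = $61.59/mo
New monthly escrow = $552.90 + $61.59 = $614.49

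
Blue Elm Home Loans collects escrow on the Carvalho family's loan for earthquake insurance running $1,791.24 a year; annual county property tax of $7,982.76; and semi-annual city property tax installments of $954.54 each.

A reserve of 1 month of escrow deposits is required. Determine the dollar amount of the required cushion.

Earthquake insurance: $1,791.24/yr
County property tax: $7,982.76/yr
City property tax: $954.54 × 2 = $1,909.08/yr
Total annual escrow = $11,683.08
Monthly = $11,683.08 / 12 = $973.59
Reserve = 1 × $973.59 = $973.59

$973.59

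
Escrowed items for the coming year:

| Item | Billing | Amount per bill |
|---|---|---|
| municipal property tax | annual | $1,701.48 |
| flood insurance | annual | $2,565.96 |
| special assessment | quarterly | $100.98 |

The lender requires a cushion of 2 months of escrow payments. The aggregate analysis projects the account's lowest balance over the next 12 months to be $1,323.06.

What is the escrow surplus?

Municipal property tax: $1,701.48 per year
Flood insurance: $2,565.96 per year
Special assessment: $100.98 × 4 = $403.92 per year
Annual escrow total = $4,671.36
Monthly = $4,671.36 ÷ 12 = $389.28
Cushion = 2 × $389.28 = $778.56
Excess over cushion: $1,323.06 − $778.56 = $544.50

$544.50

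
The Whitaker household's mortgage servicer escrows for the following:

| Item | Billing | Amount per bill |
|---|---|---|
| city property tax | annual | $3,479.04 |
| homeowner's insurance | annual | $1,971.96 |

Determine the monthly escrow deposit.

City property tax = $3,479.04/yr
Homeowner's insurance = $1,971.96/yr
Total per year = $5,451.00
Base monthly escrow = $5,451.00 / 12 = $454.25

$454.25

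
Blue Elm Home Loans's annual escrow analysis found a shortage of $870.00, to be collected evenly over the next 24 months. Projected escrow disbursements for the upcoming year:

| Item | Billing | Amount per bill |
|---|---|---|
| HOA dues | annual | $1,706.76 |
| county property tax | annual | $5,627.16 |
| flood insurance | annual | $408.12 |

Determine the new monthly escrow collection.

HOA dues — $1,706.76
County property tax — $5,627.16
Flood insurance — $408.12
Total annual escrow = $1,706.76 + $5,627.16 + $408.12 = $7,742.04
Monthly escrow = $7,742.04 / 12 = $645.17
Shortage per month = $870.00 ÷ 24 = $36.25
New monthly escrow = $645.17 + $36.25 = $681.42

$681.42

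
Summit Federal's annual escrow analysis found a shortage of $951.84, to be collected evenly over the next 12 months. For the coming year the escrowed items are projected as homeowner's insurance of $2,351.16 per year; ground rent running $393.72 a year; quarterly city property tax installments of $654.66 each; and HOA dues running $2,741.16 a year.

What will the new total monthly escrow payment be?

$754.71

Homeowner's insurance — $2,351.16/yr
Ground rent — $393.72/yr
City property tax — $654.66 × 4 = $2,618.64/yr
HOA dues — $2,741.16/yr
Yearly total = $2,351.16 + $393.72 + $2,618.64 + $2,741.16 = $8,104.68
Base monthly escrow = $8,104.68 ÷ 12 = $675.39
Shortage per month = $951.84 ÷ 12 = $79.32
New monthly escrow = $675.39 + $79.32 = $754.71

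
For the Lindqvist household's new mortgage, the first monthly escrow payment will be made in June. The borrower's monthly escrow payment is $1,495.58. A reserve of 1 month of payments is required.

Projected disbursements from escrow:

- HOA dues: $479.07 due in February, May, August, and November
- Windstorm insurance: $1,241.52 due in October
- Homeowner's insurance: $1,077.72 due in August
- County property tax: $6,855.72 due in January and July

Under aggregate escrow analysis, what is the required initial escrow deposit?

Cushion = 1 × $1,495.58 = $1,495.58
Trial balance (start $0, +$1,495.58 each month, − disbursements):
  Jun: +$1,495.58 → $1,495.58
  Jul: +$1,495.58 − $6,855.72 → -$3,864.56
  Aug: +$1,495.58 − $1,556.79 → -$3,925.77
  Sep: +$1,495.58 → -$2,430.19
  Oct: +$1,495.58 − $1,241.52 → -$2,176.13
  Nov: +$1,495.58 − $479.07 → -$1,159.62
  Dec: +$1,495.58 → $335.96
  Jan: +$1,495.58 − $6,855.72 → -$5,024.18
  Feb: +$1,495.58 − $479.07 → -$4,007.67
  Mar: +$1,495.58 → -$2,512.09
  Apr: +$1,495.58 → -$1,016.51
  May: +$1,495.58 − $479.07 → $0.00
Lowest trial balance = -$5,024.18 (Jan)
Initial deposit = cushion − low point = $1,495.58 − (-$5,024.18) = $6,519.76

$6,519.76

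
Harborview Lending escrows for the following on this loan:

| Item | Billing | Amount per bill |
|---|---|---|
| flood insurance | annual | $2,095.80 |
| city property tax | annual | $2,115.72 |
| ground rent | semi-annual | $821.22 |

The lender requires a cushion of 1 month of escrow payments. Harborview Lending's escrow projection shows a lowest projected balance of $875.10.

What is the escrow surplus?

Flood insurance = $2,095.80 annually
City property tax = $2,115.72 annually
Ground rent = $821.22 × 2 = $1,642.44 annually
Total annual escrow = $2,095.80 + $2,115.72 + $1,642.44 = $5,853.96
Monthly = $5,853.96 ÷ 12 = $487.83
Cushion = 1 × $487.83 = $487.83
Excess over cushion: $875.10 − $487.83 = $387.27

$387.27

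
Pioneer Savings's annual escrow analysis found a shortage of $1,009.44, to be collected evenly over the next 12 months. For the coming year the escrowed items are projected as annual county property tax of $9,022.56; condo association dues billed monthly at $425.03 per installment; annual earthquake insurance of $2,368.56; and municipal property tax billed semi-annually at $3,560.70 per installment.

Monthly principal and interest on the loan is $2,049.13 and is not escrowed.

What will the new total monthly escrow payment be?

$2,051.86

County property tax: $9,022.56
Condo association dues: $425.03 × 12 = $5,100.36
Earthquake insurance: $2,368.56
Municipal property tax: $3,560.70 × 2 = $7,121.40
Annual escrow total = $9,022.56 + $5,100.36 + $2,368.56 + $7,121.40 = $23,612.88
Monthly escrow = $23,612.88 ÷ 12 = $1,967.74
Shortage per month = $1,009.44 / 12 = $84.12
Adjusted monthly = $1,967.74 + $84.12 = $2,051.86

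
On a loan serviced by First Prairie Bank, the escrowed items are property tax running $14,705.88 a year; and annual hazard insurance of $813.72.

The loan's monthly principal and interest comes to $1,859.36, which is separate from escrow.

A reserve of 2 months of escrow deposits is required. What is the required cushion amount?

Property tax = $14,705.88 per year
Hazard insurance = $813.72 per year
Combined annual = $15,519.60
Monthly = $15,519.60 ÷ 12 = $1,293.30
Reserve = 2 × $1,293.30 = $2,586.60

$2,586.60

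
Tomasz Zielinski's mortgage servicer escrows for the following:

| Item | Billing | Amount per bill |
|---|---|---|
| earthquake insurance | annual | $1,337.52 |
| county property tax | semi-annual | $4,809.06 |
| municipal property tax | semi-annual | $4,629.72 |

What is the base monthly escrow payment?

Earthquake insurance — $1,337.52 per year
County property tax — $4,809.06 × 2 = $9,618.12 per year
Municipal property tax — $4,629.72 × 2 = $9,259.44 per year
Combined annual = $20,215.08
Per month = $20,215.08 / 12 = $1,684.59

$1,684.59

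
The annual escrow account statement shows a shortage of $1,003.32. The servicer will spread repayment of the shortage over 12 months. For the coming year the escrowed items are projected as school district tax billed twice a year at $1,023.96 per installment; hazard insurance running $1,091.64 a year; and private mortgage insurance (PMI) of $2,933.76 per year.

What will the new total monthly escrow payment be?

$589.72

School district tax — $1,023.96 × 2 = $2,047.92 per year
Hazard insurance — $1,091.64 per year
Private mortgage insurance (PMI) — $2,933.76 per year
Total per year = $6,073.32
Monthly escrow = $6,073.32 / 12 = $506.11
Monthly shortage recovery: $1,003.32 / 12 = $83.61
New monthly escrow = $506.11 + $83.61 = $589.72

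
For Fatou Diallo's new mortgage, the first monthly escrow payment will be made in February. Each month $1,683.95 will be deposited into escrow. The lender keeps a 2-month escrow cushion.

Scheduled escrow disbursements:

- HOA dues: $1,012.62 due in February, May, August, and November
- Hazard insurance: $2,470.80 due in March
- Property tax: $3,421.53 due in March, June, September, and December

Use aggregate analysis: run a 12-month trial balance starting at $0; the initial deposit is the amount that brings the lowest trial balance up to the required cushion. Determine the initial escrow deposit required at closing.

$6,904.95

Cushion = 2 × $1,683.95 = $3,367.90
Trial balance (start $0, +$1,683.95 each month, − disbursements):
  Feb: +$1,683.95 − $1,012.62 → $671.33
  Mar: +$1,683.95 − $5,892.33 → -$3,537.05
  Apr: +$1,683.95 → -$1,853.10
  May: +$1,683.95 − $1,012.62 → -$1,181.77
  Jun: +$1,683.95 − $3,421.53 → -$2,919.35
  Jul: +$1,683.95 → -$1,235.40
  Aug: +$1,683.95 − $1,012.62 → -$564.07
  Sep: +$1,683.95 − $3,421.53 → -$2,301.65
  Oct: +$1,683.95 → -$617.70
  Nov: +$1,683.95 − $1,012.62 → $53.63
  Dec: +$1,683.95 − $3,421.53 → -$1,683.95
  Jan: +$1,683.95 → $0.00
Lowest trial balance = -$3,537.05 (Mar)
Initial deposit = cushion − low point = $3,367.90 − (-$3,537.05) = $6,904.95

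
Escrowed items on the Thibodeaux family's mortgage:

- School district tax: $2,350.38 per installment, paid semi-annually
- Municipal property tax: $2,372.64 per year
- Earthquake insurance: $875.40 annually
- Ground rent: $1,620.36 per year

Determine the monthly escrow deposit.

School district tax: $2,350.38 × 2 = $4,700.76 per year
Municipal property tax: $2,372.64 per year
Earthquake insurance: $875.40 per year
Ground rent: $1,620.36 per year
Total annual escrow = $9,569.16
Monthly escrow = $9,569.16 ÷ 12 = $797.43

$797.43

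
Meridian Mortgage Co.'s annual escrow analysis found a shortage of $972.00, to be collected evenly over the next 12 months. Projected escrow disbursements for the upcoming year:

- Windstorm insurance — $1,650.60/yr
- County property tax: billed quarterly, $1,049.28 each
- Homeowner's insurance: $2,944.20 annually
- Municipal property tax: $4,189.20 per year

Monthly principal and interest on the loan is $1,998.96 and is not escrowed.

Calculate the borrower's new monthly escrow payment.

$1,162.76

Windstorm insurance — $1,650.60 per year
County property tax — $1,049.28 × 4 = $4,197.12 per year
Homeowner's insurance — $2,944.20 per year
Municipal property tax — $4,189.20 per year
Annual escrow total = $1,650.60 + $4,197.12 + $2,944.20 + $4,189.20 = $12,981.12
Per month = $12,981.12 / 12 = $1,081.76
Monthly shortage recovery: $972.00 ÷ 12 = $81.00
Adjusted monthly = $1,081.76 + $81.00 = $1,162.76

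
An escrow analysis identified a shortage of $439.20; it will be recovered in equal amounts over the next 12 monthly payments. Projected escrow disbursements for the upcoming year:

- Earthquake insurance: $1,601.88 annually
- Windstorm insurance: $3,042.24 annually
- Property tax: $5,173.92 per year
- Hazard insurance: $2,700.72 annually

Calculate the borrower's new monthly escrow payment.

$1,079.83

Earthquake insurance: $1,601.88 annually
Windstorm insurance: $3,042.24 annually
Property tax: $5,173.92 annually
Hazard insurance: $2,700.72 annually
Combined annual = $1,601.88 + $3,042.24 + $5,173.92 + $2,700.72 = $12,518.76
Per month = $12,518.76 / 12 = $1,043.23
Shortage spread = $439.20 / 12 = $36.60/mo
New monthly escrow = $1,043.23 + $36.60 = $1,079.83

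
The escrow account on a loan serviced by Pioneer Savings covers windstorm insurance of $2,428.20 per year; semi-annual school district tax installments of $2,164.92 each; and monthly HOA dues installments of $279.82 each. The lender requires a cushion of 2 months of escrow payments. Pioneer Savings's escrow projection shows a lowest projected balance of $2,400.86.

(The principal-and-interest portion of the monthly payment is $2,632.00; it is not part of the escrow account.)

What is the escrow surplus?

$714.88

Windstorm insurance = $2,428.20 annually
School district tax = $2,164.92 × 2 = $4,329.84 annually
HOA dues = $279.82 × 12 = $3,357.84 annually
Combined annual = $10,115.88
Per month = $10,115.88 / 12 = $842.99
Required cushion = 2 × $842.99 = $1,685.98
Excess over cushion: $2,400.86 − $1,685.98 = $714.88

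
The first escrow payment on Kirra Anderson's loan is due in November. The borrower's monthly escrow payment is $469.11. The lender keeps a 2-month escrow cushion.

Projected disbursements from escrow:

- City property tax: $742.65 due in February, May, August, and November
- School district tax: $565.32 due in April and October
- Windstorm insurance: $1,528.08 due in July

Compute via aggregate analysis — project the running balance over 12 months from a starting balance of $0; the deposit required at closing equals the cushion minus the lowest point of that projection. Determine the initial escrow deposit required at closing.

$1,311.12

Cushion = 2 × $469.11 = $938.22
Trial balance (start $0, +$469.11 each month, − disbursements):
  Nov: +$469.11 − $742.65 → -$273.54
  Dec: +$469.11 → $195.57
  Jan: +$469.11 → $664.68
  Feb: +$469.11 − $742.65 → $391.14
  Mar: +$469.11 → $860.25
  Apr: +$469.11 − $565.32 → $764.04
  May: +$469.11 − $742.65 → $490.50
  Jun: +$469.11 → $959.61
  Jul: +$469.11 − $1,528.08 → -$99.36
  Aug: +$469.11 − $742.65 → -$372.90
  Sep: +$469.11 → $96.21
  Oct: +$469.11 − $565.32 → $0.00
Lowest trial balance = -$372.90 (Aug)
Initial deposit = cushion − low point = $938.22 − (-$372.90) = $1,311.12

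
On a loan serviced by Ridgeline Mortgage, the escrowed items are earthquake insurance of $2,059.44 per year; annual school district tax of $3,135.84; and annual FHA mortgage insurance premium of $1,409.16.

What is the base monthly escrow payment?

Earthquake insurance: $2,059.44
School district tax: $3,135.84
FHA mortgage insurance premium: $1,409.16
Combined annual = $2,059.44 + $3,135.84 + $1,409.16 = $6,604.44
Monthly escrow = $6,604.44 / 12 = $550.37

$550.37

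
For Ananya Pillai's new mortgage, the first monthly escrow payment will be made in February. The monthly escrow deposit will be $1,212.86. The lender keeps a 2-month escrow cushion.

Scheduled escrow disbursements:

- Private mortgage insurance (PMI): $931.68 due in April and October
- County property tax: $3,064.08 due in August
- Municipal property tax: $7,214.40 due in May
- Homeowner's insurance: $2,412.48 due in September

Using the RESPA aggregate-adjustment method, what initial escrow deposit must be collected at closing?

$6,345.48

Cushion = 2 × $1,212.86 = $2,425.72
Trial balance (start $0, +$1,212.86 each month, − disbursements):
  Feb: +$1,212.86 → $1,212.86
  Mar: +$1,212.86 → $2,425.72
  Apr: +$1,212.86 − $931.68 → $2,706.90
  May: +$1,212.86 − $7,214.40 → -$3,294.64
  Jun: +$1,212.86 → -$2,081.78
  Jul: +$1,212.86 → -$868.92
  Aug: +$1,212.86 − $3,064.08 → -$2,720.14
  Sep: +$1,212.86 − $2,412.48 → -$3,919.76
  Oct: +$1,212.86 − $931.68 → -$3,638.58
  Nov: +$1,212.86 → -$2,425.72
  Dec: +$1,212.86 → -$1,212.86
  Jan: +$1,212.86 → $0.00
Lowest trial balance = -$3,919.76 (Sep)
Initial deposit = cushion − low point = $2,425.72 − (-$3,919.76) = $6,345.48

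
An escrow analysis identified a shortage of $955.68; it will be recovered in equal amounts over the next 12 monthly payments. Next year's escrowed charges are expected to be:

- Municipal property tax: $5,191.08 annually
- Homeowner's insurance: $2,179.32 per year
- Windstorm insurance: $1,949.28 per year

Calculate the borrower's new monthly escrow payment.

Municipal property tax = $5,191.08 per year
Homeowner's insurance = $2,179.32 per year
Windstorm insurance = $1,949.28 per year
Total per year = $5,191.08 + $2,179.32 + $1,949.28 = $9,319.68
Monthly = $9,319.68 ÷ 12 = $776.64
Shortage per month = $955.68 ÷ 12 = $79.64
Adjusted monthly = $776.64 + $79.64 = $856.28

$856.28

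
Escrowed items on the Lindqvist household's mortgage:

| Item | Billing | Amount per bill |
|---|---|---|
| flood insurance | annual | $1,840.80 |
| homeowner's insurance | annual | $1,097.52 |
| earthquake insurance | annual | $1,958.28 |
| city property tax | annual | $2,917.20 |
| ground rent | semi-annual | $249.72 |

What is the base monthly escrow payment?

$692.77

Flood insurance: $1,840.80/yr
Homeowner's insurance: $1,097.52/yr
Earthquake insurance: $1,958.28/yr
City property tax: $2,917.20/yr
Ground rent: $249.72 × 2 = $499.44/yr
Combined annual = $1,840.80 + $1,097.52 + $1,958.28 + $2,917.20 + $499.44 = $8,313.24
Per month = $8,313.24 / 12 = $692.77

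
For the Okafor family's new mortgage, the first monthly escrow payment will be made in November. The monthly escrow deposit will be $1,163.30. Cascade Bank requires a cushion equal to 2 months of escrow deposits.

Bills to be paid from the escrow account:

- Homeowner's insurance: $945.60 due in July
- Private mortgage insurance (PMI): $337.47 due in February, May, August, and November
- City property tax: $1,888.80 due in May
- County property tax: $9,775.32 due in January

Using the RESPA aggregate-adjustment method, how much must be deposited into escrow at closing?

Cushion = 2 × $1,163.30 = $2,326.60
Trial balance (start $0, +$1,163.30 each month, − disbursements):
  Nov: +$1,163.30 − $337.47 → $825.83
  Dec: +$1,163.30 → $1,989.13
  Jan: +$1,163.30 − $9,775.32 → -$6,622.89
  Feb: +$1,163.30 − $337.47 → -$5,797.06
  Mar: +$1,163.30 → -$4,633.76
  Apr: +$1,163.30 → -$3,470.46
  May: +$1,163.30 − $2,226.27 → -$4,533.43
  Jun: +$1,163.30 → -$3,370.13
  Jul: +$1,163.30 − $945.60 → -$3,152.43
  Aug: +$1,163.30 − $337.47 → -$2,326.60
  Sep: +$1,163.30 → -$1,163.30
  Oct: +$1,163.30 → $0.00
Lowest trial balance = -$6,622.89 (Jan)
Initial deposit = cushion − low point = $2,326.60 − (-$6,622.89) = $8,949.49

$8,949.49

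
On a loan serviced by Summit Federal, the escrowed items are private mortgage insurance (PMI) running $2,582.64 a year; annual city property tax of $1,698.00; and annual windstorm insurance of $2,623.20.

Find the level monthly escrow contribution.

Private mortgage insurance (PMI): $2,582.64/yr
City property tax: $1,698.00/yr
Windstorm insurance: $2,623.20/yr
Total annual escrow = $6,903.84
Monthly escrow = $6,903.84 ÷ 12 = $575.32

$575.32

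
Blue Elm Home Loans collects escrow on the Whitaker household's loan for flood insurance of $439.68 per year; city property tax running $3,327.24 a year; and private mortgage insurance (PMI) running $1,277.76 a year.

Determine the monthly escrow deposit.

$420.39

Flood insurance — $439.68/yr
City property tax — $3,327.24/yr
Private mortgage insurance (PMI) — $1,277.76/yr
Combined annual = $439.68 + $3,327.24 + $1,277.76 = $5,044.68
Base monthly escrow = $5,044.68 / 12 = $420.39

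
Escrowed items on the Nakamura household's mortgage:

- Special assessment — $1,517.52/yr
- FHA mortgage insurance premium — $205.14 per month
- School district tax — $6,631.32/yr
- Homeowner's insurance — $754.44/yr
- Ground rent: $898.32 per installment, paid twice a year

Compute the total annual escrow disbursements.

$13,161.60

Special assessment — $1,517.52 per year
FHA mortgage insurance premium — $205.14 × 12 = $2,461.68 per year
School district tax — $6,631.32 per year
Homeowner's insurance — $754.44 per year
Ground rent — $898.32 × 2 = $1,796.64 per year
Annual escrow total = $13,161.60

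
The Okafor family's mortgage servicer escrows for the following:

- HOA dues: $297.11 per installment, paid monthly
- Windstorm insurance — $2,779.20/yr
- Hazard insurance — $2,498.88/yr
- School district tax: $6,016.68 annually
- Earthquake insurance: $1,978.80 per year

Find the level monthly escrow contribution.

$1,403.24

HOA dues — $297.11 × 12 = $3,565.32 annually
Windstorm insurance — $2,779.20 annually
Hazard insurance — $2,498.88 annually
School district tax — $6,016.68 annually
Earthquake insurance — $1,978.80 annually
Yearly total = $16,838.88
Per month = $16,838.88 / 12 = $1,403.24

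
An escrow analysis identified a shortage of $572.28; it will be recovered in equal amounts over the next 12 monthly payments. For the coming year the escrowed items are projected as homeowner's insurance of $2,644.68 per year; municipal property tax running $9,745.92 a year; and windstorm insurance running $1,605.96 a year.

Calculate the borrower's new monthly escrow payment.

$1,214.07

Homeowner's insurance — $2,644.68 per year
Municipal property tax — $9,745.92 per year
Windstorm insurance — $1,605.96 per year
Combined annual = $13,996.56
Monthly = $13,996.56 / 12 = $1,166.38
Shortage spread = $572.28 ÷ 12 = $47.69/mo
New monthly escrow = $1,166.38 + $47.69 = $1,214.07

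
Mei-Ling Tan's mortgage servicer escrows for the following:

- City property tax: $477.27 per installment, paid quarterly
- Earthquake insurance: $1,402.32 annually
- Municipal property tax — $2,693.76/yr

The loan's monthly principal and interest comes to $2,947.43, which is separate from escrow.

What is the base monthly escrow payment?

$500.43

City property tax — $477.27 × 4 = $1,909.08
Earthquake insurance — $1,402.32
Municipal property tax — $2,693.76
Annual escrow total = $1,909.08 + $1,402.32 + $2,693.76 = $6,005.16
Monthly escrow = $6,005.16 ÷ 12 = $500.43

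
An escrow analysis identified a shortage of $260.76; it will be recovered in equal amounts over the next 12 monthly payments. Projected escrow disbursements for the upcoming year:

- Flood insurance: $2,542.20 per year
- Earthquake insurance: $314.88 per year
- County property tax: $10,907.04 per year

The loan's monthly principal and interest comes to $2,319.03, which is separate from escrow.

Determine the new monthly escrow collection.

Flood insurance = $2,542.20/yr
Earthquake insurance = $314.88/yr
County property tax = $10,907.04/yr
Yearly total = $2,542.20 + $314.88 + $10,907.04 = $13,764.12
Monthly = $13,764.12 ÷ 12 = $1,147.01
Monthly shortage recovery: $260.76 ÷ 12 = $21.73
Adjusted monthly = $1,147.01 + $21.73 = $1,168.74

$1,168.74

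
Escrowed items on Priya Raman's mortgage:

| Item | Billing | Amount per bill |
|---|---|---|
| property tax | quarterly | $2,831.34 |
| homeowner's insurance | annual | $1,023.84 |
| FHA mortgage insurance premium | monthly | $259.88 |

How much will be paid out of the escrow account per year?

$15,467.76

Property tax — $2,831.34 × 4 = $11,325.36 annually
Homeowner's insurance — $1,023.84 annually
FHA mortgage insurance premium — $259.88 × 12 = $3,118.56 annually
Yearly total = $11,325.36 + $1,023.84 + $3,118.56 = $15,467.76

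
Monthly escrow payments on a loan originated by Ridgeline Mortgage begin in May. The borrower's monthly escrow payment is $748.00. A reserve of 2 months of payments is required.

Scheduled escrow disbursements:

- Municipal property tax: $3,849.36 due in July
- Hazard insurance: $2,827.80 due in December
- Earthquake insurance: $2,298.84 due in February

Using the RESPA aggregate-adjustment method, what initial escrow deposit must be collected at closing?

Cushion = 2 × $748.00 = $1,496.00
Trial balance (start $0, +$748.00 each month, − disbursements):
  May: +$748.00 → $748.00
  Jun: +$748.00 → $1,496.00
  Jul: +$748.00 − $3,849.36 → -$1,605.36
  Aug: +$748.00 → -$857.36
  Sep: +$748.00 → -$109.36
  Oct: +$748.00 → $638.64
  Nov: +$748.00 → $1,386.64
  Dec: +$748.00 − $2,827.80 → -$693.16
  Jan: +$748.00 → $54.84
  Feb: +$748.00 − $2,298.84 → -$1,496.00
  Mar: +$748.00 → -$748.00
  Apr: +$748.00 → $0.00
Lowest trial balance = -$1,605.36 (Jul)
Initial deposit = cushion − low point = $1,496.00 − (-$1,605.36) = $3,101.36

$3,101.36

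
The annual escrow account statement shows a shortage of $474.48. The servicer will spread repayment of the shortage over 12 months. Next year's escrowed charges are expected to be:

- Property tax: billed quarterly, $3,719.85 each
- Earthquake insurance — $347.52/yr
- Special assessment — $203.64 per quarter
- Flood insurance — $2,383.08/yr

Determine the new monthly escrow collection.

$1,574.92

Property tax — $3,719.85 × 4 = $14,879.40 per year
Earthquake insurance — $347.52 per year
Special assessment — $203.64 × 4 = $814.56 per year
Flood insurance — $2,383.08 per year
Yearly total = $14,879.40 + $347.52 + $814.56 + $2,383.08 = $18,424.56
Monthly escrow = $18,424.56 ÷ 12 = $1,535.38
Monthly shortage recovery: $474.48 / 12 = $39.54
New monthly escrow = $1,535.38 + $39.54 = $1,574.92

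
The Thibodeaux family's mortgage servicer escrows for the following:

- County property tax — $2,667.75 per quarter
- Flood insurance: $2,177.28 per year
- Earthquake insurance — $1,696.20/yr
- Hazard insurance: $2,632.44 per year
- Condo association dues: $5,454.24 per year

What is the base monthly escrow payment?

County property tax: $2,667.75 × 4 = $10,671.00/yr
Flood insurance: $2,177.28/yr
Earthquake insurance: $1,696.20/yr
Hazard insurance: $2,632.44/yr
Condo association dues: $5,454.24/yr
Total annual escrow = $10,671.00 + $2,177.28 + $1,696.20 + $2,632.44 + $5,454.24 = $22,631.16
Monthly escrow = $22,631.16 / 12 = $1,885.93

$1,885.93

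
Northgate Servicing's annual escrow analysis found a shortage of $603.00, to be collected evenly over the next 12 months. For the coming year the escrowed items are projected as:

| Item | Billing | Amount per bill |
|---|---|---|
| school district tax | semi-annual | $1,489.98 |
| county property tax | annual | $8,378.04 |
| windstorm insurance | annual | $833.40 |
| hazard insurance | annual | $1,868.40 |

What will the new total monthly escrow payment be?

School district tax = $1,489.98 × 2 = $2,979.96 per year
County property tax = $8,378.04 per year
Windstorm insurance = $833.40 per year
Hazard insurance = $1,868.40 per year
Total annual escrow = $14,059.80
Monthly = $14,059.80 / 12 = $1,171.65
Shortage per month = $603.00 / 12 = $50.25
Adjusted monthly = $1,171.65 + $50.25 = $1,221.90

$1,221.90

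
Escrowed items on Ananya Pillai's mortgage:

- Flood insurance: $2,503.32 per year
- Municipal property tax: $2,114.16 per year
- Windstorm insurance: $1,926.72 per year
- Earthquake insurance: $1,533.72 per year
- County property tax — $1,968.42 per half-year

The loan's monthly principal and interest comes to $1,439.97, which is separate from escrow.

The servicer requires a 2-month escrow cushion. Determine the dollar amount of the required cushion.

$2,002.46

Flood insurance = $2,503.32/yr
Municipal property tax = $2,114.16/yr
Windstorm insurance = $1,926.72/yr
Earthquake insurance = $1,533.72/yr
County property tax = $1,968.42 × 2 = $3,936.84/yr
Total annual escrow = $2,503.32 + $2,114.16 + $1,926.72 + $1,533.72 + $3,936.84 = $12,014.76
Monthly escrow = $12,014.76 / 12 = $1,001.23
Required cushion = 2 × $1,001.23 = $2,002.46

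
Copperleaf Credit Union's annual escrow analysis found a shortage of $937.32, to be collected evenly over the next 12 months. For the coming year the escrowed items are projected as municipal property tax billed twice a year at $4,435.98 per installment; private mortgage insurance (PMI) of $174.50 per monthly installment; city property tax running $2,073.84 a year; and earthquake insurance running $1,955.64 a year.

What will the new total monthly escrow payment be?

Municipal property tax: $4,435.98 × 2 = $8,871.96 per year
Private mortgage insurance (PMI): $174.50 × 12 = $2,094.00 per year
City property tax: $2,073.84 per year
Earthquake insurance: $1,955.64 per year
Yearly total = $14,995.44
Monthly = $14,995.44 ÷ 12 = $1,249.62
Shortage per month = $937.32 ÷ 12 = $78.11
Adjusted monthly = $1,249.62 + $78.11 = $1,327.73

$1,327.73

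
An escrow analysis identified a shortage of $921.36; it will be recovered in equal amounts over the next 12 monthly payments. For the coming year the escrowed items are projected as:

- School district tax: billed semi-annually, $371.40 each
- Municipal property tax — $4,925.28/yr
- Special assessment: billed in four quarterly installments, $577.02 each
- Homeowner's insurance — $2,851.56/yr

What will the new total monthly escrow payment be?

$979.09

School district tax = $371.40 × 2 = $742.80 per year
Municipal property tax = $4,925.28 per year
Special assessment = $577.02 × 4 = $2,308.08 per year
Homeowner's insurance = $2,851.56 per year
Combined annual = $742.80 + $4,925.28 + $2,308.08 + $2,851.56 = $10,827.72
Monthly = $10,827.72 ÷ 12 = $902.31
Monthly shortage recovery: $921.36 / 12 = $76.78
New monthly escrow = $902.31 + $76.78 = $979.09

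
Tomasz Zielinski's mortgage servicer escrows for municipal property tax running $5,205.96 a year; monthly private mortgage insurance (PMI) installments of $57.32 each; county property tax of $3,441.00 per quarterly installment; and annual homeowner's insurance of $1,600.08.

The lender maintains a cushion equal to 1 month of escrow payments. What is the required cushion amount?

Municipal property tax — $5,205.96/yr
Private mortgage insurance (PMI) — $57.32 × 12 = $687.84/yr
County property tax — $3,441.00 × 4 = $13,764.00/yr
Homeowner's insurance — $1,600.08/yr
Combined annual = $5,205.96 + $687.84 + $13,764.00 + $1,600.08 = $21,257.88
Monthly escrow = $21,257.88 / 12 = $1,771.49
Required cushion = 1 × $1,771.49 = $1,771.49

$1,771.49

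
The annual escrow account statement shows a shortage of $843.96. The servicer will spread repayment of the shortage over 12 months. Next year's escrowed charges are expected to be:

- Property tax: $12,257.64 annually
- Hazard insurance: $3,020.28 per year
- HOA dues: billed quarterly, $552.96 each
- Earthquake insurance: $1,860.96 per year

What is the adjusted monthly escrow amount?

Property tax: $12,257.64/yr
Hazard insurance: $3,020.28/yr
HOA dues: $552.96 × 4 = $2,211.84/yr
Earthquake insurance: $1,860.96/yr
Total per year = $19,350.72
Base monthly escrow = $19,350.72 / 12 = $1,612.56
Shortage per month = $843.96 / 12 = $70.33
New monthly escrow = $1,612.56 + $70.33 = $1,682.89

$1,682.89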